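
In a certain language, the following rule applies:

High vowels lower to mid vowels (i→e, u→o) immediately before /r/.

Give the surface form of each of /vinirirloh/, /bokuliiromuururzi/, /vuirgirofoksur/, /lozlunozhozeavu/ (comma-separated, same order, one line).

vinererloh, bokulieromuororzi, vuergerofoksor, lozlunozhozeavu

/vinirirloh/: /i/ is a high vowel immediately before /r/, so it lowers to [e]. /i/ is a high vowel immediately before /r/, so it lowers to [e]. → [vinererloh].
/bokuliiromuururzi/: /i/ is a high vowel immediately before /r/, so it lowers to [e]. /u/ is a high vowel immediately before /r/, so it lowers to [o]. /u/ is a high vowel immediately before /r/, so it lowers to [o]. → [bokulieromuororzi].
/vuirgirofoksur/: /i/ is a high vowel immediately before /r/, so it lowers to [e]. /i/ is a high vowel immediately before /r/, so it lowers to [e]. /u/ is a high vowel immediately before /r/, so it lowers to [o]. → [vuergerofoksor].
/lozlunozhozeavu/: the rule's environment is not met; surfaces unchanged as [lozlunozhozeavu].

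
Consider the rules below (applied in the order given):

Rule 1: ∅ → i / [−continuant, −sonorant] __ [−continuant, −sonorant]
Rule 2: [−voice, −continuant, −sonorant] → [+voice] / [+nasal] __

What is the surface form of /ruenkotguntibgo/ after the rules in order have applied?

Rule 1 (stop-cluster i-epenthesis): /t/ and /g/ form a stop–stop cluster, so [i] is inserted between them. /b/ and /g/ form a stop–stop cluster, so [i] is inserted between them. /ruenkotguntibgo/ → ruenkotiguntibigo.
Rule 2 (post-nasal voicing): /k/ is a voiceless stop immediately after the nasal /n/, so it voices to [g]. /t/ is a voiceless stop immediately after the nasal /n/, so it voices to [d]. /ruenkotiguntibigo/ → ruengotigundibigo.

ruengotigundibigo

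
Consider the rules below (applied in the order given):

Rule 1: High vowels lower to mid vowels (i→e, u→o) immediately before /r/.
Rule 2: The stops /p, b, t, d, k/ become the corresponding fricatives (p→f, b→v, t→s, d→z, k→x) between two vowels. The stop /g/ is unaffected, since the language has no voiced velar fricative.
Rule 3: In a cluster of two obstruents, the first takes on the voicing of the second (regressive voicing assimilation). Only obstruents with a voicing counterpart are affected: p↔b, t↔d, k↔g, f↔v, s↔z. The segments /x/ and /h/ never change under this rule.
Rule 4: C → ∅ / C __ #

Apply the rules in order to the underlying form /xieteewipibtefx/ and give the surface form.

xieseewifiptef

Rule 1 (pre-rhotic lowering): no segment meets the environment; /xieteewipibtefx/ is unchanged.
Rule 2 (intervocalic spirantization): /t/ is a stop between vowels /e/ and /e/, so it spirantizes to the fricative [s]. /p/ is a stop between vowels /i/ and /i/, so it spirantizes to the fricative [f]. /xieteewipibtefx/ → xieseewifibtefx.
Rule 3 (regressive voicing assimilation): /b/ precedes the voiceless obstruent /t/, so it devoices to [p] by assimilation. /xieseewifibtefx/ → xieseewifiptefx.
Rule 4 (final cluster simplification): /x/ is the second consonant of a word-final cluster /fx/, so it deletes. /xieseewifiptefx/ → xieseewifiptef.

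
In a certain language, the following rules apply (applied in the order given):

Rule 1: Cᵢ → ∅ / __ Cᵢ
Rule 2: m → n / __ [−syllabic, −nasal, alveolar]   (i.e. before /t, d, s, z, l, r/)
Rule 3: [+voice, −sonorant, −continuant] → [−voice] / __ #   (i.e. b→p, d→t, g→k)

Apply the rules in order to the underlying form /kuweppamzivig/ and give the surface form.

kuwepanzivik

Rule 1 (degemination): /pp/ is a geminate; the first /p/ deletes. /kuweppamzivig/ → kuwepamzivig.
Rule 2 (nasal place assimilation): /m/ precedes the alveolar consonant /z/, so it assimilates in place to [n]. /kuwepamzivig/ → kuwepanzivig.
Rule 3 (final devoicing): /g/ is a voiced stop in word-final position, so it devoices to [k]. /kuwepanzivig/ → kuwepanzivik.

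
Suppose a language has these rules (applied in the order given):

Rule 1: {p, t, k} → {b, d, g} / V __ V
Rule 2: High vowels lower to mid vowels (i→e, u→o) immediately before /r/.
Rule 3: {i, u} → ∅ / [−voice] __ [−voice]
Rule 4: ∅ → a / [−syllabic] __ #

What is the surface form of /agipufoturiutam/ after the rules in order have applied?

Rule 1 (intervocalic voicing): /p/ is a voiceless stop between vowels /i/ and /u/, so it voices to [b]. /t/ is a voiceless stop between vowels /o/ and /u/, so it voices to [d]. /t/ is a voiceless stop between vowels /u/ and /a/, so it voices to [d]. /agipufoturiutam/ → agibufoduriudam.
Rule 2 (pre-rhotic lowering): /u/ is a high vowel immediately before /r/, so it lowers to [o]. /agibufoduriudam/ → agibufodoriudam.
Rule 3 (high vowel syncope): no segment meets the environment; /agibufodoriudam/ is unchanged.
Rule 4 (final a-epenthesis): the form ends in the consonant /m/, so [a] is inserted word-finally. /agibufodoriudam/ → agibufodoriudama.

agibufodoriudama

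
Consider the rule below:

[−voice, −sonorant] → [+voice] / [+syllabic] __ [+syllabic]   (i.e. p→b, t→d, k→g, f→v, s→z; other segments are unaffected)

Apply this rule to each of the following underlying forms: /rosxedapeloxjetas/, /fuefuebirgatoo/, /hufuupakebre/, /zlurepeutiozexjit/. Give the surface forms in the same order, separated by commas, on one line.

/rosxedapeloxjetas/: /p/ is a voiceless obstruent between vowels /a/ and /e/, so it voices to [b]. /t/ is a voiceless obstruent between vowels /e/ and /a/, so it voices to [d]. → [rosxedabeloxjedas].
/fuefuebirgatoo/: /f/ is a voiceless obstruent between vowels /e/ and /u/, so it voices to [v]. /t/ is a voiceless obstruent between vowels /a/ and /o/, so it voices to [d]. → [fuevuebirgadoo].
/hufuupakebre/: /f/ is a voiceless obstruent between vowels /u/ and /u/, so it voices to [v]. /p/ is a voiceless obstruent between vowels /u/ and /a/, so it voices to [b]. /k/ is a voiceless obstruent between vowels /a/ and /e/, so it voices to [g]. → [huvuubagebre].
/zlurepeutiozexjit/: /p/ is a voiceless obstruent between vowels /e/ and /e/, so it voices to [b]. /t/ is a voiceless obstruent between vowels /u/ and /i/, so it voices to [d]. → [zlurebeudiozexjit].

rosxedabeloxjedas, fuevuebirgadoo, huvuubagebre, zlurebeudiozexjit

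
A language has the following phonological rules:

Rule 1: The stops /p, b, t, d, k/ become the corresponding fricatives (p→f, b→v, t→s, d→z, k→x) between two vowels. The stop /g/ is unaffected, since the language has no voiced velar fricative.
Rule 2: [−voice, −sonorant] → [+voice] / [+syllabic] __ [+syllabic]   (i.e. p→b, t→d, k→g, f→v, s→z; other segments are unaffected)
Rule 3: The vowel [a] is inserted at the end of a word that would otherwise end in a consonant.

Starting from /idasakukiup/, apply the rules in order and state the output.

izazaxuxiupa

Rule 1 (intervocalic spirantization): /d/ is a stop between vowels /i/ and /a/, so it spirantizes to the fricative [z]. /k/ is a stop between vowels /a/ and /u/, so it spirantizes to the fricative [x]. /k/ is a stop between vowels /u/ and /i/, so it spirantizes to the fricative [x]. /idasakukiup/ → izasaxuxiup.
Rule 2 (intervocalic voicing): /s/ is a voiceless obstruent between vowels /a/ and /a/, so it voices to [z]. /izasaxuxiup/ → izazaxuxiup.
Rule 3 (final a-epenthesis): the form ends in the consonant /p/, so [a] is inserted word-finally. /izazaxuxiup/ → izazaxuxiupa.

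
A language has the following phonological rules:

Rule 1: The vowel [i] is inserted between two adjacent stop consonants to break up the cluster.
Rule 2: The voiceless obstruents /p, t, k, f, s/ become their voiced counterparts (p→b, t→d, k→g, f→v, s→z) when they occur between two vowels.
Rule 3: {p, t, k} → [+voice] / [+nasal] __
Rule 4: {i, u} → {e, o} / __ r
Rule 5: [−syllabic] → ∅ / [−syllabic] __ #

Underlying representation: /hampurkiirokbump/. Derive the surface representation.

Rule 1 (stop-cluster i-epenthesis): /k/ and /b/ form a stop–stop cluster, so [i] is inserted between them. /hampurkiirokbump/ → hampurkiirokibump.
Rule 2 (intervocalic voicing): /k/ is a voiceless obstruent between vowels /o/ and /i/, so it voices to [g]. /hampurkiirokibump/ → hampurkiirogibump.
Rule 3 (post-nasal voicing): /p/ is a voiceless stop immediately after the nasal /m/, so it voices to [b]. /p/ is a voiceless stop immediately after the nasal /m/, so it voices to [b]. /hampurkiirogibump/ → hamburkiirogibumb.
Rule 4 (pre-rhotic lowering): /u/ is a high vowel immediately before /r/, so it lowers to [o]. /i/ is a high vowel immediately before /r/, so it lowers to [e]. /hamburkiirogibumb/ → hamborkierogibumb.
Rule 5 (final cluster simplification): /b/ is the second consonant of a word-final cluster /mb/, so it deletes. /hamborkierogibumb/ → hamborkierogibum.

hamborkierogibum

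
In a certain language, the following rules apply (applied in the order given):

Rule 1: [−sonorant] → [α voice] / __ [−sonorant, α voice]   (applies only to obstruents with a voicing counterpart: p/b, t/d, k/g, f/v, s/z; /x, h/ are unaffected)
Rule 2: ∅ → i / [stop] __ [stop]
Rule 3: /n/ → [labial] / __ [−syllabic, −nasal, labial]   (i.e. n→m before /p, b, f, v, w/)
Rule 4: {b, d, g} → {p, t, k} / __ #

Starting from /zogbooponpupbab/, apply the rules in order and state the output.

zogiboopompubibap

Rule 1 (regressive voicing assimilation): /p/ precedes the voiced obstruent /b/, so it voices to [b] by assimilation. /zogbooponpupbab/ → zogbooponpubbab.
Rule 2 (stop-cluster i-epenthesis): /g/ and /b/ form a stop–stop cluster, so [i] is inserted between them. /b/ and /b/ form a stop–stop cluster, so [i] is inserted between them. /zogbooponpubbab/ → zogibooponpubibab.
Rule 3 (nasal place assimilation): /n/ precedes the labial consonant /p/, so it assimilates in place to [m]. /zogibooponpubibab/ → zogiboopompubibab.
Rule 4 (final devoicing): /b/ is a voiced stop in word-final position, so it devoices to [p]. /zogiboopompubibab/ → zogiboopompubibap.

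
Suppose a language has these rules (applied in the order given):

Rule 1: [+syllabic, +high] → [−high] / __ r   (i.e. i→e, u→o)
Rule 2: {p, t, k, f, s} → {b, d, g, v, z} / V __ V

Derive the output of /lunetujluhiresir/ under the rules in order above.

Rule 1 (pre-rhotic lowering): /i/ is a high vowel immediately before /r/, so it lowers to [e]. /i/ is a high vowel immediately before /r/, so it lowers to [e]. /lunetujluhiresir/ → lunetujluhereser.
Rule 2 (intervocalic voicing): /t/ is a voiceless obstruent between vowels /e/ and /u/, so it voices to [d]. /s/ is a voiceless obstruent between vowels /e/ and /e/, so it voices to [z]. /lunetujluhereser/ → lunedujluherezer.

lunedujluherezer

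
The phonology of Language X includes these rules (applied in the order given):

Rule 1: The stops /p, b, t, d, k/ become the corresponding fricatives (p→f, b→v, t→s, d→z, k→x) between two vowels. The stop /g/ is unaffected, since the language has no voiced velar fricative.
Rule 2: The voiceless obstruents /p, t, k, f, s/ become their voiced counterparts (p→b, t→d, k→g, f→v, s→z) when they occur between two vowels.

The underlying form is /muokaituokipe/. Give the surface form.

Rule 1 (intervocalic spirantization): /k/ is a stop between vowels /o/ and /a/, so it spirantizes to the fricative [x]. /t/ is a stop between vowels /i/ and /u/, so it spirantizes to the fricative [s]. /k/ is a stop between vowels /o/ and /i/, so it spirantizes to the fricative [x]. /p/ is a stop between vowels /i/ and /e/, so it spirantizes to the fricative [f]. /muokaituokipe/ → muoxaisuoxife.
Rule 2 (intervocalic voicing): /s/ is a voiceless obstruent between vowels /i/ and /u/, so it voices to [z]. /f/ is a voiceless obstruent between vowels /i/ and /e/, so it voices to [v]. /muoxaisuoxife/ → muoxaizuoxive.

muoxaizuoxive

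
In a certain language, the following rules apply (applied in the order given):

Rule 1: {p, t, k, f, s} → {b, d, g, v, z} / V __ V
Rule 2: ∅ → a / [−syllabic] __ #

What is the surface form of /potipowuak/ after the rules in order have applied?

Rule 1 (intervocalic voicing): /t/ is a voiceless obstruent between vowels /o/ and /i/, so it voices to [d]. /p/ is a voiceless obstruent between vowels /i/ and /o/, so it voices to [b]. /potipowuak/ → podibowuak.
Rule 2 (final a-epenthesis): the form ends in the consonant /k/, so [a] is inserted word-finally. /podibowuak/ → podibowuaka.

podibowuaka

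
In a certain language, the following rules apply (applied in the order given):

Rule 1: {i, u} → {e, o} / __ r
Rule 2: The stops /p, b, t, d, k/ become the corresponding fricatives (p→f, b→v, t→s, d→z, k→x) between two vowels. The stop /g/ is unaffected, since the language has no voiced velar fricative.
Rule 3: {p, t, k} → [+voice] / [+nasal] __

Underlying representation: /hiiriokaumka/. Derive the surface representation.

hierioxaumga

Rule 1 (pre-rhotic lowering): /i/ is a high vowel immediately before /r/, so it lowers to [e]. /hiiriokaumka/ → hieriokaumka.
Rule 2 (intervocalic spirantization): /k/ is a stop between vowels /o/ and /a/, so it spirantizes to the fricative [x]. /hieriokaumka/ → hierioxaumka.
Rule 3 (post-nasal voicing): /k/ is a voiceless stop immediately after the nasal /m/, so it voices to [g]. /hierioxaumka/ → hierioxaumga.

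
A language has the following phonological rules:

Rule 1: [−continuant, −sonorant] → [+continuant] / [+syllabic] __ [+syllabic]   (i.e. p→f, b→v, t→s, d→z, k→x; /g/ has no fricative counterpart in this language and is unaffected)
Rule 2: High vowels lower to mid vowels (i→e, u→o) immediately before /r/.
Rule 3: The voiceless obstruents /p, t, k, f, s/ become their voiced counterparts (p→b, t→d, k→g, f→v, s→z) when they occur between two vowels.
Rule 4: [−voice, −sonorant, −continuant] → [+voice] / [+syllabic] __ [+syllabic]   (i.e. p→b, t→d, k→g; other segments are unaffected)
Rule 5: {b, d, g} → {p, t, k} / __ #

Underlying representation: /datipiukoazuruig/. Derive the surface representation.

Rule 1 (intervocalic spirantization): /t/ is a stop between vowels /a/ and /i/, so it spirantizes to the fricative [s]. /p/ is a stop between vowels /i/ and /i/, so it spirantizes to the fricative [f]. /k/ is a stop between vowels /u/ and /o/, so it spirantizes to the fricative [x]. /datipiukoazuruig/ → dasifiuxoazuruig.
Rule 2 (pre-rhotic lowering): /u/ is a high vowel immediately before /r/, so it lowers to [o]. /dasifiuxoazuruig/ → dasifiuxoazoruig.
Rule 3 (intervocalic voicing): /s/ is a voiceless obstruent between vowels /a/ and /i/, so it voices to [z]. /f/ is a voiceless obstruent between vowels /i/ and /i/, so it voices to [v]. /dasifiuxoazoruig/ → daziviuxoazoruig.
Rule 4 (intervocalic voicing): no segment meets the environment; /daziviuxoazoruig/ is unchanged.
Rule 5 (final devoicing): /g/ is a voiced stop in word-final position, so it devoices to [k]. /daziviuxoazoruig/ → daziviuxoazoruik.

daziviuxoazoruik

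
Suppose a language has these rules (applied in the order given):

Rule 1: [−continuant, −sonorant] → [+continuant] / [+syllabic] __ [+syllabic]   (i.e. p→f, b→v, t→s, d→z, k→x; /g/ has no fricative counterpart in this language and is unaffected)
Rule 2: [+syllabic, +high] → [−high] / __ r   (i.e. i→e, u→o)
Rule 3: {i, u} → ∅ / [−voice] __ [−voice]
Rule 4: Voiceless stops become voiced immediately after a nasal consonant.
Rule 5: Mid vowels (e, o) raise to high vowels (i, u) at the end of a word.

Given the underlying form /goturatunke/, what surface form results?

Rule 1 (intervocalic spirantization): /t/ is a stop between vowels /o/ and /u/, so it spirantizes to the fricative [s]. /t/ is a stop between vowels /a/ and /u/, so it spirantizes to the fricative [s]. /goturatunke/ → gosurasunke.
Rule 2 (pre-rhotic lowering): /u/ is a high vowel immediately before /r/, so it lowers to [o]. /gosurasunke/ → gosorasunke.
Rule 3 (high vowel syncope): no segment meets the environment; /gosorasunke/ is unchanged.
Rule 4 (post-nasal voicing): /k/ is a voiceless stop immediately after the nasal /n/, so it voices to [g]. /gosorasunke/ → gosorasunge.
Rule 5 (final vowel raising): /e/ is a mid vowel in word-final position, so it raises to [i]. /gosorasunge/ → gosorasungi.

gosorasungi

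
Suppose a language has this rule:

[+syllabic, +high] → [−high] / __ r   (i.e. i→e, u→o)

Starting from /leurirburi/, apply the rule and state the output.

Scanning /leurirburi/: /u/ is a high vowel immediately before /r/, so it lowers to [o]; /i/ is a high vowel immediately before /r/, so it lowers to [e]; /u/ is a high vowel immediately before /r/, so it lowers to [o]; /i/ at position 10 is not in the conditioning environment.
Result: [leorerbori].

leorerbori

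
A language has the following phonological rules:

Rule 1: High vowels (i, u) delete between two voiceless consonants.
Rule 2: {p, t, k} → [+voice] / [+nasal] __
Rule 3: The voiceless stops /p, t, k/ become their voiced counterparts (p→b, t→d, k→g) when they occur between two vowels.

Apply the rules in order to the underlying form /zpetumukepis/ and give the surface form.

zpedumugeps

Rule 1 (high vowel syncope): /i/ is a high vowel flanked by voiceless consonants /p/ and /s/, so it deletes. /zpetumukepis/ → zpetumukeps.
Rule 2 (post-nasal voicing): no segment meets the environment; /zpetumukeps/ is unchanged.
Rule 3 (intervocalic voicing): /t/ is a voiceless stop between vowels /e/ and /u/, so it voices to [d]. /k/ is a voiceless stop between vowels /u/ and /e/, so it voices to [g]. /zpetumukeps/ → zpedumugeps.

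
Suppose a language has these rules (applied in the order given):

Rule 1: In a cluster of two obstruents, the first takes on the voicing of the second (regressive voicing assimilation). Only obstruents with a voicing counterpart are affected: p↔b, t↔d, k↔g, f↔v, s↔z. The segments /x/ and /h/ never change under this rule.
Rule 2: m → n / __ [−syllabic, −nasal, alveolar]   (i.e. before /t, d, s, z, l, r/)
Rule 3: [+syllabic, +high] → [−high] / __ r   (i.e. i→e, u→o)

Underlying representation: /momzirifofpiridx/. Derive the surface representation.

monzerifofperitx

Rule 1 (regressive voicing assimilation): /d/ precedes the voiceless obstruent /x/, so it devoices to [t] by assimilation. /momzirifofpiridx/ → momzirifofpiritx.
Rule 2 (nasal place assimilation): /m/ precedes the alveolar consonant /z/, so it assimilates in place to [n]. /momzirifofpiritx/ → monzirifofpiritx.
Rule 3 (pre-rhotic lowering): /i/ is a high vowel immediately before /r/, so it lowers to [e]. /i/ is a high vowel immediately before /r/, so it lowers to [e]. /monzirifofpiritx/ → monzerifofperitx.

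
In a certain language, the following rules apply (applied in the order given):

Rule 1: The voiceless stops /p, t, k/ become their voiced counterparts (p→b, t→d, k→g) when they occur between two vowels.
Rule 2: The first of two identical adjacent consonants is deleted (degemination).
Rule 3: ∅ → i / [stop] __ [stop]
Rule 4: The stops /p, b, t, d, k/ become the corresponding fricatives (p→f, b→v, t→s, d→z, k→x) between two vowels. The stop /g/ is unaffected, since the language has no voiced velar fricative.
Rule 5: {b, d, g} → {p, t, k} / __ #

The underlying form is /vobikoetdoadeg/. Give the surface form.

Rule 1 (intervocalic voicing): /k/ is a voiceless stop between vowels /i/ and /o/, so it voices to [g]. /vobikoetdoadeg/ → vobigoetdoadeg.
Rule 2 (degemination): no segment meets the environment; /vobigoetdoadeg/ is unchanged.
Rule 3 (stop-cluster i-epenthesis): /t/ and /d/ form a stop–stop cluster, so [i] is inserted between them. /vobigoetdoadeg/ → vobigoetidoadeg.
Rule 4 (intervocalic spirantization): /b/ is a stop between vowels /o/ and /i/, so it spirantizes to the fricative [v]. /t/ is a stop between vowels /e/ and /i/, so it spirantizes to the fricative [s]. /d/ is a stop between vowels /i/ and /o/, so it spirantizes to the fricative [z]. /d/ is a stop between vowels /a/ and /e/, so it spirantizes to the fricative [z]. /vobigoetidoadeg/ → vovigoesizoazeg.
Rule 5 (final devoicing): /g/ is a voiced stop in word-final position, so it devoices to [k]. /vovigoesizoazeg/ → vovigoesizoazek.

vovigoesizoazek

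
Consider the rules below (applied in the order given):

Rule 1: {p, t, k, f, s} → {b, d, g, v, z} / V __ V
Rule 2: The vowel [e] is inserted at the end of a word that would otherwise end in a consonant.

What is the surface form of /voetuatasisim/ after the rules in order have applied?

voeduadazizime

Rule 1 (intervocalic voicing): /t/ is a voiceless obstruent between vowels /e/ and /u/, so it voices to [d]. /t/ is a voiceless obstruent between vowels /a/ and /a/, so it voices to [d]. /s/ is a voiceless obstruent between vowels /a/ and /i/, so it voices to [z]. /s/ is a voiceless obstruent between vowels /i/ and /i/, so it voices to [z]. /voetuatasisim/ → voeduadazizim.
Rule 2 (final e-epenthesis): the form ends in the consonant /m/, so [e] is inserted word-finally. /voeduadazizim/ → voeduadazizime.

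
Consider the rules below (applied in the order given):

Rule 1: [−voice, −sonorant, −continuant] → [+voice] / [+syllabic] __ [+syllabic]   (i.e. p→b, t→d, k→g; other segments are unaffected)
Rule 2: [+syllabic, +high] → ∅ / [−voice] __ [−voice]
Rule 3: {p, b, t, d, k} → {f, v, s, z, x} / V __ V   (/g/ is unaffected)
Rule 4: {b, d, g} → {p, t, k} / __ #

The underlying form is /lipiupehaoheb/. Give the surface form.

Rule 1 (intervocalic voicing): /p/ is a voiceless stop between vowels /i/ and /i/, so it voices to [b]. /p/ is a voiceless stop between vowels /u/ and /e/, so it voices to [b]. /lipiupehaoheb/ → libiubehaoheb.
Rule 2 (high vowel syncope): no segment meets the environment; /libiubehaoheb/ is unchanged.
Rule 3 (intervocalic spirantization): /b/ is a stop between vowels /i/ and /i/, so it spirantizes to the fricative [v]. /b/ is a stop between vowels /u/ and /e/, so it spirantizes to the fricative [v]. /libiubehaoheb/ → liviuvehaoheb.
Rule 4 (final devoicing): /b/ is a voiced stop in word-final position, so it devoices to [p]. /liviuvehaoheb/ → liviuvehaohep.

liviuvehaohep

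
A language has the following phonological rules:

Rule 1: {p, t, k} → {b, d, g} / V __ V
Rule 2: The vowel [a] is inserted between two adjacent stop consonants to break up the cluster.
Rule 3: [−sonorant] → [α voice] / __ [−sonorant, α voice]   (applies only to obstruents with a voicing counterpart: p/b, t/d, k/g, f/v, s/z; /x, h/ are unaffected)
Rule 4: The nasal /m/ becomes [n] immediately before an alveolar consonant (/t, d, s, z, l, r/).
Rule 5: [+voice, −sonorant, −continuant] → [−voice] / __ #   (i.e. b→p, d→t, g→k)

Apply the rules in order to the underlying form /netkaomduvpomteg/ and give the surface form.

Rule 1 (intervocalic voicing): no segment meets the environment; /netkaomduvpomteg/ is unchanged.
Rule 2 (stop-cluster a-epenthesis): /t/ and /k/ form a stop–stop cluster, so [a] is inserted between them. /netkaomduvpomteg/ → netakaomduvpomteg.
Rule 3 (regressive voicing assimilation): /v/ precedes the voiceless obstruent /p/, so it devoices to [f] by assimilation. /netakaomduvpomteg/ → netakaomdufpomteg.
Rule 4 (nasal place assimilation): /m/ precedes the alveolar consonant /d/, so it assimilates in place to [n]. /m/ precedes the alveolar consonant /t/, so it assimilates in place to [n]. /netakaomdufpomteg/ → netakaondufponteg.
Rule 5 (final devoicing): /g/ is a voiced stop in word-final position, so it devoices to [k]. /netakaondufponteg/ → netakaondufpontek.

netakaondufpontek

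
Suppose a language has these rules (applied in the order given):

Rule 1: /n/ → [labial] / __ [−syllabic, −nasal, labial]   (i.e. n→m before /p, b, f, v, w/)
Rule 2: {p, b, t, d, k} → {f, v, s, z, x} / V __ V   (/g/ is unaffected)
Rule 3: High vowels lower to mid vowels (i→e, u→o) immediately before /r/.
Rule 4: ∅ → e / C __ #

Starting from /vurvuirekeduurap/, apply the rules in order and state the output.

vorvuerexezuorape

Rule 1 (nasal place assimilation): no segment meets the environment; /vurvuirekeduurap/ is unchanged.
Rule 2 (intervocalic spirantization): /k/ is a stop between vowels /e/ and /e/, so it spirantizes to the fricative [x]. /d/ is a stop between vowels /e/ and /u/, so it spirantizes to the fricative [z]. /vurvuirekeduurap/ → vurvuirexezuurap.
Rule 3 (pre-rhotic lowering): /u/ is a high vowel immediately before /r/, so it lowers to [o]. /i/ is a high vowel immediately before /r/, so it lowers to [e]. /u/ is a high vowel immediately before /r/, so it lowers to [o]. /vurvuirexezuurap/ → vorvuerexezuorap.
Rule 4 (final e-epenthesis): the form ends in the consonant /p/, so [e] is inserted word-finally. /vorvuerexezuorap/ → vorvuerexezuorape.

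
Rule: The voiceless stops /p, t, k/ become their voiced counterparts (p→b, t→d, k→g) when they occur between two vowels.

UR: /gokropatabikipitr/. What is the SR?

/p/ is a voiceless stop between vowels /o/ and /a/, so it voices to [b].
/t/ is a voiceless stop between vowels /a/ and /a/, so it voices to [d].
/k/ is a voiceless stop between vowels /i/ and /i/, so it voices to [g].
/p/ is a voiceless stop between vowels /i/ and /i/, so it voices to [b].
Surface form: [gokrobadabigibitr].

gokrobadabigibitr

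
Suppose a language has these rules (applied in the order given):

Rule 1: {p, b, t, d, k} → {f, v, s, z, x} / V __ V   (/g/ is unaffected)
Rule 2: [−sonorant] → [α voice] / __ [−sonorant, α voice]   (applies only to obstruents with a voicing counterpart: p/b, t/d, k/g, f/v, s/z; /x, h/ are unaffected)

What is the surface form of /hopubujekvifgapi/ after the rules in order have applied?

hofuvujegvivgafi

Rule 1 (intervocalic spirantization): /p/ is a stop between vowels /o/ and /u/, so it spirantizes to the fricative [f]. /b/ is a stop between vowels /u/ and /u/, so it spirantizes to the fricative [v]. /p/ is a stop between vowels /a/ and /i/, so it spirantizes to the fricative [f]. /hopubujekvifgapi/ → hofuvujekvifgafi.
Rule 2 (regressive voicing assimilation): /k/ precedes the voiced obstruent /v/, so it voices to [g] by assimilation. /f/ precedes the voiced obstruent /g/, so it voices to [v] by assimilation. /hofuvujekvifgafi/ → hofuvujegvivgafi.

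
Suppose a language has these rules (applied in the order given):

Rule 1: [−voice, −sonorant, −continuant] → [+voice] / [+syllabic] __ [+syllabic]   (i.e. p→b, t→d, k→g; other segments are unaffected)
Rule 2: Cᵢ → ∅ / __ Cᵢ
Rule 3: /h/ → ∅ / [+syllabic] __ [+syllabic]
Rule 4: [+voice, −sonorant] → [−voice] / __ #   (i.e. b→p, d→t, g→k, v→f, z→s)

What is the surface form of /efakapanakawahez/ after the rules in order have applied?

Rule 1 (intervocalic voicing): /k/ is a voiceless stop between vowels /a/ and /a/, so it voices to [g]. /p/ is a voiceless stop between vowels /a/ and /a/, so it voices to [b]. /k/ is a voiceless stop between vowels /a/ and /a/, so it voices to [g]. /efakapanakawahez/ → efagabanagawahez.
Rule 2 (degemination): no segment meets the environment; /efagabanagawahez/ is unchanged.
Rule 3 (intervocalic h-deletion): /h/ occurs between vowels /a/ and /e/, so it deletes. /efagabanagawahez/ → efagabanagawaez.
Rule 4 (final devoicing): /z/ is a voiced obstruent in word-final position, so it devoices to [s]. /efagabanagawaez/ → efagabanagawaes.

efagabanagawaes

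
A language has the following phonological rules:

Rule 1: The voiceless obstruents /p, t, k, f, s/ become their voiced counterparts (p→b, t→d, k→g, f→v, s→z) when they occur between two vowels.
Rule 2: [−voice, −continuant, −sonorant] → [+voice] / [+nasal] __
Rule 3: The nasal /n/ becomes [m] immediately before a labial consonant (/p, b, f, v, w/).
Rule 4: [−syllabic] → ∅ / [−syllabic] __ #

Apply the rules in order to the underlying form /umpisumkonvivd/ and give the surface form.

Rule 1 (intervocalic voicing): /s/ is a voiceless obstruent between vowels /i/ and /u/, so it voices to [z]. /umpisumkonvivd/ → umpizumkonvivd.
Rule 2 (post-nasal voicing): /p/ is a voiceless stop immediately after the nasal /m/, so it voices to [b]. /k/ is a voiceless stop immediately after the nasal /m/, so it voices to [g]. /umpizumkonvivd/ → umbizumgonvivd.
Rule 3 (nasal place assimilation): /n/ precedes the labial consonant /v/, so it assimilates in place to [m]. /umbizumgonvivd/ → umbizumgomvivd.
Rule 4 (final cluster simplification): /d/ is the second consonant of a word-final cluster /vd/, so it deletes. /umbizumgomvivd/ → umbizumgomviv.

umbizumgomviv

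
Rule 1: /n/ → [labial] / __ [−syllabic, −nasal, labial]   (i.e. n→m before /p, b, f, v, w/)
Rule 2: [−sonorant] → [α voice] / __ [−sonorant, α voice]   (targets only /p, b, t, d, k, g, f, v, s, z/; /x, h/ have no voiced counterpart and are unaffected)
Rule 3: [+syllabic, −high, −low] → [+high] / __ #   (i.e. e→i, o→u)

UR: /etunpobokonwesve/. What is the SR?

Rule 1 (nasal place assimilation): /n/ precedes the labial consonant /p/, so it assimilates in place to [m]. /n/ precedes the labial consonant /w/, so it assimilates in place to [m]. /etunpobokonwesve/ → etumpobokomwesve.
Rule 2 (regressive voicing assimilation): /s/ precedes the voiced obstruent /v/, so it voices to [z] by assimilation. /etumpobokomwesve/ → etumpobokomwezve.
Rule 3 (final vowel raising): /e/ is a mid vowel in word-final position, so it raises to [i]. /etumpobokomwezve/ → etumpobokomwezvi.

etumpobokomwezvi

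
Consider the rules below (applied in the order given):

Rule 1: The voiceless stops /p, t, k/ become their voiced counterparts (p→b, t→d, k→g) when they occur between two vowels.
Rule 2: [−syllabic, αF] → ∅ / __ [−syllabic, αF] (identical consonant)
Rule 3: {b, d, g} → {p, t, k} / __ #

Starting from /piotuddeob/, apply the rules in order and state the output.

piodudeop

Rule 1 (intervocalic voicing): /t/ is a voiceless stop between vowels /o/ and /u/, so it voices to [d]. /piotuddeob/ → pioduddeob.
Rule 2 (degemination): /dd/ is a geminate; the first /d/ deletes. /pioduddeob/ → piodudeob.
Rule 3 (final devoicing): /b/ is a voiced stop in word-final position, so it devoices to [p]. /piodudeob/ → piodudeop.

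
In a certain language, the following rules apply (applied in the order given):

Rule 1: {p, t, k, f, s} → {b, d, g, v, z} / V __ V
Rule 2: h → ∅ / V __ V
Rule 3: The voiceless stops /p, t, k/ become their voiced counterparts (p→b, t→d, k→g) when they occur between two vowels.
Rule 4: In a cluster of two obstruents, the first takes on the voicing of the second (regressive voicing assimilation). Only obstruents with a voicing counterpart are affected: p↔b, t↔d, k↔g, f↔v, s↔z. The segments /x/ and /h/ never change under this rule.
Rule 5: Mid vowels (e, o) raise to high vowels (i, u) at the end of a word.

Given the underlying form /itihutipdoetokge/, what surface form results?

Rule 1 (intervocalic voicing): /t/ is a voiceless obstruent between vowels /i/ and /i/, so it voices to [d]. /t/ is a voiceless obstruent between vowels /u/ and /i/, so it voices to [d]. /t/ is a voiceless obstruent between vowels /e/ and /o/, so it voices to [d]. /itihutipdoetokge/ → idihudipdoedokge.
Rule 2 (intervocalic h-deletion): /h/ occurs between vowels /i/ and /u/, so it deletes. /idihudipdoedokge/ → idiudipdoedokge.
Rule 3 (intervocalic voicing): no segment meets the environment; /idiudipdoedokge/ is unchanged.
Rule 4 (regressive voicing assimilation): /p/ precedes the voiced obstruent /d/, so it voices to [b] by assimilation. /k/ precedes the voiced obstruent /g/, so it voices to [g] by assimilation. /idiudipdoedokge/ → idiudibdoedogge.
Rule 5 (final vowel raising): /e/ is a mid vowel in word-final position, so it raises to [i]. /idiudibdoedogge/ → idiudibdoedoggi.

idiudibdoedoggi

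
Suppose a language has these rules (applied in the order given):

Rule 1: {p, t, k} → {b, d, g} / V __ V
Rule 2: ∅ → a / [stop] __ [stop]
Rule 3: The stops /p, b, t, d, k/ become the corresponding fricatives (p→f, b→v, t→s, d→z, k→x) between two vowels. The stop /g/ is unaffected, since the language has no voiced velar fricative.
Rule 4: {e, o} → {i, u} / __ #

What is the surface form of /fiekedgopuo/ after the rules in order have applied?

Rule 1 (intervocalic voicing): /k/ is a voiceless stop between vowels /e/ and /e/, so it voices to [g]. /p/ is a voiceless stop between vowels /o/ and /u/, so it voices to [b]. /fiekedgopuo/ → fiegedgobuo.
Rule 2 (stop-cluster a-epenthesis): /d/ and /g/ form a stop–stop cluster, so [a] is inserted between them. /fiegedgobuo/ → fiegedagobuo.
Rule 3 (intervocalic spirantization): /d/ is a stop between vowels /e/ and /a/, so it spirantizes to the fricative [z]. /b/ is a stop between vowels /o/ and /u/, so it spirantizes to the fricative [v]. /fiegedagobuo/ → fiegezagovuo.
Rule 4 (final vowel raising): /o/ is a mid vowel in word-final position, so it raises to [u]. /fiegezagovuo/ → fiegezagovuu.

fiegezagovuu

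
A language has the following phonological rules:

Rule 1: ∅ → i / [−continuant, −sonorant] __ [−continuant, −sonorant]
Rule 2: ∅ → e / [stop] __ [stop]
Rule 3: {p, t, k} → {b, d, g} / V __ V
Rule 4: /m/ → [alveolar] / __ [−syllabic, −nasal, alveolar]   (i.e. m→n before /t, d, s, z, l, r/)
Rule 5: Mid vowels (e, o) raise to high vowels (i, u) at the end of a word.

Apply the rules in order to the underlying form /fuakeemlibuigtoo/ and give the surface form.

Rule 1 (stop-cluster i-epenthesis): /g/ and /t/ form a stop–stop cluster, so [i] is inserted between them. /fuakeemlibuigtoo/ → fuakeemlibuigitoo.
Rule 2 (stop-cluster e-epenthesis): no segment meets the environment; /fuakeemlibuigitoo/ is unchanged.
Rule 3 (intervocalic voicing): /k/ is a voiceless stop between vowels /a/ and /e/, so it voices to [g]. /t/ is a voiceless stop between vowels /i/ and /o/, so it voices to [d]. /fuakeemlibuigitoo/ → fuageemlibuigidoo.
Rule 4 (nasal place assimilation): /m/ precedes the alveolar consonant /l/, so it assimilates in place to [n]. /fuageemlibuigidoo/ → fuageenlibuigidoo.
Rule 5 (final vowel raising): /o/ is a mid vowel in word-final position, so it raises to [u]. /fuageenlibuigidoo/ → fuageenlibuigidou.

fuageenlibuigidou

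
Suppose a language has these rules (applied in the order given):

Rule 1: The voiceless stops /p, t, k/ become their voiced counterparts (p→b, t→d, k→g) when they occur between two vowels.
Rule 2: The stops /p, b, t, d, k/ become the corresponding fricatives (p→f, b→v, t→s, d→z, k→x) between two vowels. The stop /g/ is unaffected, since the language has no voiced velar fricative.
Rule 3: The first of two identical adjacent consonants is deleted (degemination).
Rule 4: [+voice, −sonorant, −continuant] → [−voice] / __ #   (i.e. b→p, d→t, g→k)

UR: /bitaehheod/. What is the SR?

bizaeheot

Rule 1 (intervocalic voicing): /t/ is a voiceless stop between vowels /i/ and /a/, so it voices to [d]. /bitaehheod/ → bidaehheod.
Rule 2 (intervocalic spirantization): /d/ is a stop between vowels /i/ and /a/, so it spirantizes to the fricative [z]. /bidaehheod/ → bizaehheod.
Rule 3 (degemination): /hh/ is a geminate; the first /h/ deletes. /bizaehheod/ → bizaeheod.
Rule 4 (final devoicing): /d/ is a voiced stop in word-final position, so it devoices to [t]. /bizaeheod/ → bizaeheot.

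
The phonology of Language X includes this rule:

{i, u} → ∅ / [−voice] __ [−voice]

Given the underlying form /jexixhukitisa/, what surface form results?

/i/ is a high vowel flanked by voiceless consonants /x/ and /x/, so it deletes.
/u/ is a high vowel flanked by voiceless consonants /h/ and /k/, so it deletes.
/i/ is a high vowel flanked by voiceless consonants /k/ and /t/, so it deletes.
/i/ is a high vowel flanked by voiceless consonants /t/ and /s/, so it deletes.
Surface form: [jexxhktsa].

jexxhktsa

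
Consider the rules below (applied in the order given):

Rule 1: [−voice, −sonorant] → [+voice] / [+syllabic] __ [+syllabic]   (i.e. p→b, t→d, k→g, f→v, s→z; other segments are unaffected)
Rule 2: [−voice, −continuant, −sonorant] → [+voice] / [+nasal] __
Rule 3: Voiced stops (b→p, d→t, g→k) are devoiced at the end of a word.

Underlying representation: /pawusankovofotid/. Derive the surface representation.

Rule 1 (intervocalic voicing): /s/ is a voiceless obstruent between vowels /u/ and /a/, so it voices to [z]. /f/ is a voiceless obstruent between vowels /o/ and /o/, so it voices to [v]. /t/ is a voiceless obstruent between vowels /o/ and /i/, so it voices to [d]. /pawusankovofotid/ → pawuzankovovodid.
Rule 2 (post-nasal voicing): /k/ is a voiceless stop immediately after the nasal /n/, so it voices to [g]. /pawuzankovovodid/ → pawuzangovovodid.
Rule 3 (final devoicing): /d/ is a voiced stop in word-final position, so it devoices to [t]. /pawuzangovovodid/ → pawuzangovovodit.

pawuzangovovodit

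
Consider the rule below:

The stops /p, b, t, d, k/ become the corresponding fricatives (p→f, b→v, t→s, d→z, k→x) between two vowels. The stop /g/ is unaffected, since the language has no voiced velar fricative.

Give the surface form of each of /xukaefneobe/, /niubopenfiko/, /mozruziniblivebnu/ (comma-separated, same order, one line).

xuxaefneove, niuvofenfixo, mozruziniblivebnu

/xukaefneobe/: /k/ is a stop between vowels /u/ and /a/, so it spirantizes to the fricative [x]. /b/ is a stop between vowels /o/ and /e/, so it spirantizes to the fricative [v]. → [xuxaefneove].
/niubopenfiko/: /b/ is a stop between vowels /u/ and /o/, so it spirantizes to the fricative [v]. /p/ is a stop between vowels /o/ and /e/, so it spirantizes to the fricative [f]. /k/ is a stop between vowels /i/ and /o/, so it spirantizes to the fricative [x]. → [niuvofenfixo].
/mozruziniblivebnu/: the rule's environment is not met; surfaces unchanged as [mozruziniblivebnu].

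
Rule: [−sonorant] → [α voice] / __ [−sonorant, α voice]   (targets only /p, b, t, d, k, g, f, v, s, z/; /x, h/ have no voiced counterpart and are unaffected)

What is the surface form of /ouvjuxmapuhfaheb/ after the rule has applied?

ouvjuxmapuhfaheb

No segment of /ouvjuxmapuhfaheb/ meets the structural description of the rule, so the form surfaces unchanged.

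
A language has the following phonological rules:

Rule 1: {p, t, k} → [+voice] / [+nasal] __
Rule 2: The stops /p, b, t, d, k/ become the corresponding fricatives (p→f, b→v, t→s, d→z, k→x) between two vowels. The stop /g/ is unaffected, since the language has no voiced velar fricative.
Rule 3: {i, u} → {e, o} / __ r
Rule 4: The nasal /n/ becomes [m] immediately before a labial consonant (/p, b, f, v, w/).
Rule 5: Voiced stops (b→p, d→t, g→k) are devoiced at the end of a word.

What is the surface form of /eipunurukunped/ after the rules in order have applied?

Rule 1 (post-nasal voicing): /p/ is a voiceless stop immediately after the nasal /n/, so it voices to [b]. /eipunurukunped/ → eipunurukunbed.
Rule 2 (intervocalic spirantization): /p/ is a stop between vowels /i/ and /u/, so it spirantizes to the fricative [f]. /k/ is a stop between vowels /u/ and /u/, so it spirantizes to the fricative [x]. /eipunurukunbed/ → eifunuruxunbed.
Rule 3 (pre-rhotic lowering): /u/ is a high vowel immediately before /r/, so it lowers to [o]. /eifunuruxunbed/ → eifunoruxunbed.
Rule 4 (nasal place assimilation): /n/ precedes the labial consonant /b/, so it assimilates in place to [m]. /eifunoruxunbed/ → eifunoruxumbed.
Rule 5 (final devoicing): /d/ is a voiced stop in word-final position, so it devoices to [t]. /eifunoruxumbed/ → eifunoruxumbet.

eifunoruxumbet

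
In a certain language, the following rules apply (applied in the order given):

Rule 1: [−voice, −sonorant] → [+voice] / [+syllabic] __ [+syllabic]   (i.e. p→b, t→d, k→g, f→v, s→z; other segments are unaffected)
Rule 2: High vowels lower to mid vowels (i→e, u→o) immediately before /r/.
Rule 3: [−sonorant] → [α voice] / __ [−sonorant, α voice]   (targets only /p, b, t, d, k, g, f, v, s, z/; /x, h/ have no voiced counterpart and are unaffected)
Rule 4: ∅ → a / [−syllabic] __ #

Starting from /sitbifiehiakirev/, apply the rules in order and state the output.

sidbiviehiagereva

Rule 1 (intervocalic voicing): /f/ is a voiceless obstruent between vowels /i/ and /i/, so it voices to [v]. /k/ is a voiceless obstruent between vowels /a/ and /i/, so it voices to [g]. /sitbifiehiakirev/ → sitbiviehiagirev.
Rule 2 (pre-rhotic lowering): /i/ is a high vowel immediately before /r/, so it lowers to [e]. /sitbiviehiagirev/ → sitbiviehiagerev.
Rule 3 (regressive voicing assimilation): /t/ precedes the voiced obstruent /b/, so it voices to [d] by assimilation. /sitbiviehiagerev/ → sidbiviehiagerev.
Rule 4 (final a-epenthesis): the form ends in the consonant /v/, so [a] is inserted word-finally. /sidbiviehiagerev/ → sidbiviehiagereva.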